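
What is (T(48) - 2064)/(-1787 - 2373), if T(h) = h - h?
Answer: 129/260 ≈ 0.49615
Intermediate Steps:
T(h) = 0
(T(48) - 2064)/(-1787 - 2373) = (0 - 2064)/(-1787 - 2373) = -2064/(-4160) = -2064*(-1/4160) = 129/260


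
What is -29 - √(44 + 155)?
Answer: -29 - √199 ≈ -43.107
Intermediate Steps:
-29 - √(44 + 155) = -29 - √199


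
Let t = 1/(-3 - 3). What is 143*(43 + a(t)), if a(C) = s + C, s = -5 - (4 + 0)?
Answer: 29029/6 ≈ 4838.2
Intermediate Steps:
s = -9 (s = -5 - 1*4 = -5 - 4 = -9)
t = -1/6 (t = 1/(-6) = -1/6 ≈ -0.16667)
a(C) = -9 + C
143*(43 + a(t)) = 143*(43 + (-9 - 1/6)) = 143*(43 - 55/6) = 143*(203/6) = 29029/6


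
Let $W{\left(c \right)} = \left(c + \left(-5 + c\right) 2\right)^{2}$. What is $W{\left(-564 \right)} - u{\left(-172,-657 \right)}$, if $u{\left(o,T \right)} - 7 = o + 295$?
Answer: $2896674$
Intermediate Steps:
$u{\left(o,T \right)} = 302 + o$ ($u{\left(o,T \right)} = 7 + \left(o + 295\right) = 7 + \left(295 + o\right) = 302 + o$)
$W{\left(c \right)} = \left(-10 + 3 c\right)^{2}$ ($W{\left(c \right)} = \left(c + \left(-10 + 2 c\right)\right)^{2} = \left(-10 + 3 c\right)^{2}$)
$W{\left(-564 \right)} - u{\left(-172,-657 \right)} = \left(-10 + 3 \left(-564\right)\right)^{2} - \left(302 - 172\right) = \left(-10 - 1692\right)^{2} - 130 = \left(-1702\right)^{2} - 130 = 2896804 - 130 = 2896674$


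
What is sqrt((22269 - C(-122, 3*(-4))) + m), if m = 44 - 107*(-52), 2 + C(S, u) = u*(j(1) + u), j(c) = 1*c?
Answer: 3*sqrt(3083) ≈ 166.57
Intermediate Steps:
j(c) = c
C(S, u) = -2 + u*(1 + u)
m = 5608 (m = 44 + 5564 = 5608)
sqrt((22269 - C(-122, 3*(-4))) + m) = sqrt((22269 - (-2 + 3*(-4) + (3*(-4))**2)) + 5608) = sqrt((22269 - (-2 - 12 + (-12)**2)) + 5608) = sqrt((22269 - (-2 - 12 + 144)) + 5608) = sqrt((22269 - 1*130) + 5608) = sqrt((22269 - 130) + 5608) = sqrt(22139 + 5608) = sqrt(27747) = 3*sqrt(3083)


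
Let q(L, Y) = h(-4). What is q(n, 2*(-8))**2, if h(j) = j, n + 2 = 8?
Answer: 16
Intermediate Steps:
n = 6 (n = -2 + 8 = 6)
q(L, Y) = -4
q(n, 2*(-8))**2 = (-4)**2 = 16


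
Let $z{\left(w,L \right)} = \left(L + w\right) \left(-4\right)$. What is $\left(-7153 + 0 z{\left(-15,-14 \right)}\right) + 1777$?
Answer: $-5376$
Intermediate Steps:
$z{\left(w,L \right)} = - 4 L - 4 w$
$\left(-7153 + 0 z{\left(-15,-14 \right)}\right) + 1777 = \left(-7153 + 0 \left(\left(-4\right) \left(-14\right) - -60\right)\right) + 1777 = \left(-7153 + 0 \left(56 + 60\right)\right) + 1777 = \left(-7153 + 0 \cdot 116\right) + 1777 = \left(-7153 + 0\right) + 1777 = -7153 + 1777 = -5376$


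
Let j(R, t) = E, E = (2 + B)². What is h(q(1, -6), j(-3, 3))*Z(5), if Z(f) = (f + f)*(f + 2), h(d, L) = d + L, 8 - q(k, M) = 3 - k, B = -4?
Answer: 700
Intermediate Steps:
q(k, M) = 5 + k (q(k, M) = 8 - (3 - k) = 8 + (-3 + k) = 5 + k)
E = 4 (E = (2 - 4)² = (-2)² = 4)
j(R, t) = 4
h(d, L) = L + d
Z(f) = 2*f*(2 + f) (Z(f) = (2*f)*(2 + f) = 2*f*(2 + f))
h(q(1, -6), j(-3, 3))*Z(5) = (4 + (5 + 1))*(2*5*(2 + 5)) = (4 + 6)*(2*5*7) = 10*70 = 700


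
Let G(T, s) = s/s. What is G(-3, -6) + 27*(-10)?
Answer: -269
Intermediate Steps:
G(T, s) = 1
G(-3, -6) + 27*(-10) = 1 + 27*(-10) = 1 - 270 = -269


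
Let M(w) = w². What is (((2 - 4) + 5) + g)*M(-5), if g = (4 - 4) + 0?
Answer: 75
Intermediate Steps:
g = 0 (g = 0 + 0 = 0)
(((2 - 4) + 5) + g)*M(-5) = (((2 - 4) + 5) + 0)*(-5)² = ((-2 + 5) + 0)*25 = (3 + 0)*25 = 3*25 = 75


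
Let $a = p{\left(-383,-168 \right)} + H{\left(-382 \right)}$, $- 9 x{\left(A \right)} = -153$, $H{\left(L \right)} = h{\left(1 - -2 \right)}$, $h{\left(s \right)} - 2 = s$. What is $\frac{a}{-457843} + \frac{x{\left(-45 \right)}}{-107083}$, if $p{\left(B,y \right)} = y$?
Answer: $\frac{568894}{2883953057} \approx 0.00019726$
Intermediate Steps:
$h{\left(s \right)} = 2 + s$
$H{\left(L \right)} = 5$ ($H{\left(L \right)} = 2 + \left(1 - -2\right) = 2 + \left(1 + 2\right) = 2 + 3 = 5$)
$x{\left(A \right)} = 17$ ($x{\left(A \right)} = \left(- \frac{1}{9}\right) \left(-153\right) = 17$)
$a = -163$ ($a = -168 + 5 = -163$)
$\frac{a}{-457843} + \frac{x{\left(-45 \right)}}{-107083} = - \frac{163}{-457843} + \frac{17}{-107083} = \left(-163\right) \left(- \frac{1}{457843}\right) + 17 \left(- \frac{1}{107083}\right) = \frac{163}{457843} - \frac{1}{6299} = \frac{568894}{2883953057}$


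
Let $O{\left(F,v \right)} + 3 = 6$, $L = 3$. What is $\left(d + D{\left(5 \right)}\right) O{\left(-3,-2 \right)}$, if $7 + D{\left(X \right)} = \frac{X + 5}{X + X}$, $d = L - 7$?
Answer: $-30$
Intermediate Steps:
$O{\left(F,v \right)} = 3$ ($O{\left(F,v \right)} = -3 + 6 = 3$)
$d = -4$ ($d = 3 - 7 = -4$)
$D{\left(X \right)} = -7 + \frac{5 + X}{2 X}$ ($D{\left(X \right)} = -7 + \frac{X + 5}{X + X} = -7 + \frac{5 + X}{2 X}$)
$\left(d + D{\left(5 \right)}\right) O{\left(-3,-2 \right)} = \left(-4 + \frac{5 - 65}{2 \cdot 5}\right) 3 = \left(-4 + \frac{1}{2} \cdot \frac{1}{5} \left(5 - 65\right)\right) 3 = \left(-4 + \frac{1}{2} \cdot \frac{1}{5} \left(-60\right)\right) 3 = \left(-4 - 6\right) 3 = \left(-10\right) 3 = -30$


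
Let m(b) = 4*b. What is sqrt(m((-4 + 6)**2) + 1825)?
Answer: sqrt(1841) ≈ 42.907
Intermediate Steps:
sqrt(m((-4 + 6)**2) + 1825) = sqrt(4*(-4 + 6)**2 + 1825) = sqrt(4*2**2 + 1825) = sqrt(4*4 + 1825) = sqrt(16 + 1825) = sqrt(1841)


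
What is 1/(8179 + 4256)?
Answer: 1/12435 ≈ 8.0418e-5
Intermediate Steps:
1/(8179 + 4256) = 1/12435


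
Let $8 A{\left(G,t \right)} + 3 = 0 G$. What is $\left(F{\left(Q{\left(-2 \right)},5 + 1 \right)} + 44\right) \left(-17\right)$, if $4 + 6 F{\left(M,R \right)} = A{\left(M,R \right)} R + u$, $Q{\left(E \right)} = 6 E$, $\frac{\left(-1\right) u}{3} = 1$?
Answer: $- \frac{17323}{24} \approx -721.79$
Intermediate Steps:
$u = -3$ ($u = \left(-3\right) 1 = -3$)
$A{\left(G,t \right)} = - \frac{3}{8}$ ($A{\left(G,t \right)} = - \frac{3}{8} + \frac{0 G}{8} = - \frac{3}{8} + \frac{1}{8} \cdot 0 = - \frac{3}{8} + 0 = - \frac{3}{8}$)
$F{\left(M,R \right)} = - \frac{7}{6} - \frac{R}{16}$ ($F{\left(M,R \right)} = - \frac{2}{3} + \frac{- \frac{3 R}{8} - 3}{6} = - \frac{2}{3} + \frac{-3 - \frac{3 R}{8}}{6} = - \frac{2}{3} - \left(\frac{1}{2} + \frac{R}{16}\right) = - \frac{7}{6} - \frac{R}{16}$)
$\left(F{\left(Q{\left(-2 \right)},5 + 1 \right)} + 44\right) \left(-17\right) = \left(\left(- \frac{7}{6} - \frac{5 + 1}{16}\right) + 44\right) \left(-17\right) = \left(\left(- \frac{7}{6} - \frac{3}{8}\right) + 44\right) \left(-17\right) = \left(- \frac{37}{24} + 44\right) \left(-17\right) = \frac{1019}{24} \left(-17\right) = - \frac{17323}{24}$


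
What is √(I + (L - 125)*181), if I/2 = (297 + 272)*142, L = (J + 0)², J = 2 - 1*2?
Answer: √138971 ≈ 372.79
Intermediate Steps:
J = 0 (J = 2 - 2 = 0)
L = 0 (L = (0 + 0)² = 0² = 0)
I = 161596 (I = 2*((297 + 272)*142) = 2*(569*142) = 2*80798 = 161596)
√(I + (L - 125)*181) = √(161596 + (0 - 125)*181) = √(161596 - 125*181) = √(161596 - 22625) = √138971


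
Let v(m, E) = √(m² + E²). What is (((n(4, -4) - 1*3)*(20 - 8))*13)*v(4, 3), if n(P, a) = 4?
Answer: 780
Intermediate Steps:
v(m, E) = √(E² + m²)
(((n(4, -4) - 1*3)*(20 - 8))*13)*v(4, 3) = (((4 - 1*3)*(20 - 8))*13)*√(3² + 4²) = (((4 - 3)*12)*13)*√(9 + 16) = ((1*12)*13)*√25 = (12*13)*5 = 156*5 = 780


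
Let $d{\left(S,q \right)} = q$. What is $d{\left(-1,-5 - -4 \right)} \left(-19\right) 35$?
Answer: $665$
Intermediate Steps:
$d{\left(-1,-5 - -4 \right)} \left(-19\right) 35 = \left(-5 - -4\right) \left(-19\right) 35 = \left(-5 + 4\right) \left(-19\right) 35 = \left(-1\right) \left(-19\right) 35 = 19 \cdot 35 = 665$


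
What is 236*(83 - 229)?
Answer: -34456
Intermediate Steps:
236*(83 - 229) = 236*(-146) = -34456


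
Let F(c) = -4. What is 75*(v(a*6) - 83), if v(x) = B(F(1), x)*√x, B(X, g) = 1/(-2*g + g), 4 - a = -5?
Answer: -6225 - 25*√6/6 ≈ -6235.2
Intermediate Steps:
a = 9 (a = 4 - 1*(-5) = 4 + 5 = 9)
B(X, g) = -1/g (B(X, g) = 1/(-g) = -1/g)
v(x) = -1/√x (v(x) = (-1/x)*√x = -1/√x)
75*(v(a*6) - 83) = 75*(-1/√(9*6) - 83) = 75*(-1/√54 - 83) = 75*(-√6/18 - 83) = 75*(-83 - √6/18) = -6225 - 25*√6/6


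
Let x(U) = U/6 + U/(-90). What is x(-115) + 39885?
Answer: 358804/9 ≈ 39867.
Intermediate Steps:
x(U) = 7*U/45 (x(U) = U*(⅙) + U*(-1/90) = U/6 - U/90 = 7*U/45)
x(-115) + 39885 = (7/45)*(-115) + 39885 = -161/9 + 39885 = 358804/9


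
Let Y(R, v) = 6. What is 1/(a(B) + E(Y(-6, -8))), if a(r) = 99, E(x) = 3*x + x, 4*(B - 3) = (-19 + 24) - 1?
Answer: 1/123 ≈ 0.0081301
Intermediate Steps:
B = 4 (B = 3 + ((-19 + 24) - 1)/4 = 3 + (5 - 1)/4 = 3 + (¼)*4 = 3 + 1 = 4)
E(x) = 4*x
1/(a(B) + E(Y(-6, -8))) = 1/(99 + 4*6) = 1/(99 + 24) = 1/123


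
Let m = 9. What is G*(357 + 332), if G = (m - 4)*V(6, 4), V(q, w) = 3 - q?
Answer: -10335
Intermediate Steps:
G = -15 (G = (9 - 4)*(3 - 1*6) = 5*(3 - 6) = 5*(-3) = -15)
G*(357 + 332) = -15*(357 + 332) = -15*689 = -10335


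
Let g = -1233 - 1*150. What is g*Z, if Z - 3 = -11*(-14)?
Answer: -217131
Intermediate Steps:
g = -1383 (g = -1233 - 150 = -1383)
Z = 157 (Z = 3 - 11*(-14) = 3 + 154 = 157)
g*Z = -1383*157 = -217131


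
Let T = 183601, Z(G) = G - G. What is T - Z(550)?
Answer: 183601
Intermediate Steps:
Z(G) = 0
T - Z(550) = 183601 - 1*0 = 183601 + 0 = 183601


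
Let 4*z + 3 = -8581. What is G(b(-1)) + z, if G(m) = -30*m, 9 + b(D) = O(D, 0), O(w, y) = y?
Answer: -1876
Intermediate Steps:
b(D) = -9 (b(D) = -9 + 0 = -9)
z = -2146 (z = -¾ + (¼)*(-8581) = -¾ - 8581/4 = -2146)
G(b(-1)) + z = -30*(-9) - 2146 = 270 - 2146 = -1876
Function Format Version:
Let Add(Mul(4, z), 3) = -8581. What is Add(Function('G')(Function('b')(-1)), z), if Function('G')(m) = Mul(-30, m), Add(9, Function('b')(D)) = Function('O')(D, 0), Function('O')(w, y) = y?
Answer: -1876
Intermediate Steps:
Function('b')(D) = -9 (Function('b')(D) = Add(-9, 0) = -9)
z = -2146 (z = Add(Rational(-3, 4), Mul(Rational(1, 4), -8581)) = Add(Rational(-3, 4), Rational(-8581, 4)) = -2146)
Add(Function('G')(Function('b')(-1)), z) = Add(Mul(-30, -9), -2146) = Add(270, -2146) = -1876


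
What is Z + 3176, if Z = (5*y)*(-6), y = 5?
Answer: 3026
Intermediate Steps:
Z = -150 (Z = (5*5)*(-6) = 25*(-6) = -150)
Z + 3176 = -150 + 3176 = 3026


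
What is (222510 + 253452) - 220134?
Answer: 255828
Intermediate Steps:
(222510 + 253452) - 220134 = 475962 - 220134 = 255828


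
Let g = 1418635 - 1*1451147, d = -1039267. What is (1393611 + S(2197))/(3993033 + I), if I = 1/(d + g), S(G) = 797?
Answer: 747248605916/2139824457853 ≈ 0.34921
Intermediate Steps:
g = -32512 (g = 1418635 - 1451147 = -32512)
I = -1/1071779 (I = 1/(-1039267 - 32512) = 1/(-1071779) = -1/1071779 ≈ -9.3303e-7)
(1393611 + S(2197))/(3993033 + I) = (1393611 + 797)/(3993033 - 1/1071779) = 1394408/(4279648915706/1071779) = 1394408*(1071779/4279648915706) = 747248605916/2139824457853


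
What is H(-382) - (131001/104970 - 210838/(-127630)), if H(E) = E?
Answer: -171887599423/446577370 ≈ -384.90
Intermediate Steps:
H(-382) - (131001/104970 - 210838/(-127630)) = -382 - (131001/104970 - 210838/(-127630)) = -382 - (131001*(1/104970) - 210838*(-1/127630)) = -382 - (43667/34990 + 105419/63815) = -382 - 1*1295044083/446577370 = -382 - 1295044083/446577370 = -171887599423/446577370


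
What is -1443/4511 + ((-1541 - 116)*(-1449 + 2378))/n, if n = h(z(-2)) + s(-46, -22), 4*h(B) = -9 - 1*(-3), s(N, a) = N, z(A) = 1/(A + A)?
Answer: 1068300437/32965 ≈ 32407.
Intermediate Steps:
z(A) = 1/(2*A)
h(B) = -3/2 (h(B) = (-9 - 1*(-3))/4 = (-9 + 3)/4 = (1/4)*(-6) = -3/2)
n = -95/2 (n = -3/2 - 46 = -95/2 ≈ -47.500)
-1443/4511 + ((-1541 - 116)*(-1449 + 2378))/n = -1443/4511 + ((-1541 - 116)*(-1449 + 2378))/(-95/2) = -1443*1/4511 - 1657*929*(-2/95) = -111/347 - 1539353*(-2/95) = -111/347 + 3078706/95 = 1068300437/32965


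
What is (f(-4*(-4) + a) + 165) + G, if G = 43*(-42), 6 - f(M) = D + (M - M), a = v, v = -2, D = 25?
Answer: -1660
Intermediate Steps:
a = -2
f(M) = -19 (f(M) = 6 - (25 + (M - M)) = 6 - (25 + 0) = 6 - 1*25 = 6 - 25 = -19)
G = -1806
(f(-4*(-4) + a) + 165) + G = (-19 + 165) - 1806 = 146 - 1806 = -1660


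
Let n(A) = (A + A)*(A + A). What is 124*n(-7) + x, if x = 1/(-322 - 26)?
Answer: 8457791/348 ≈ 24304.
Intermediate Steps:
x = -1/348 (x = 1/(-348) = -1/348 ≈ -0.0028736)
n(A) = 4*A² (n(A) = (2*A)*(2*A) = 4*A²)
124*n(-7) + x = 124*(4*(-7)²) - 1/348 = 124*(4*49) - 1/348 = 124*196 - 1/348 = 24304 - 1/348 = 8457791/348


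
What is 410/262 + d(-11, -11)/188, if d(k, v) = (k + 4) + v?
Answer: 18091/12314 ≈ 1.4691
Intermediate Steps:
d(k, v) = 4 + k + v (d(k, v) = (4 + k) + v = 4 + k + v)
410/262 + d(-11, -11)/188 = 410/262 + (4 - 11 - 11)/188 = 410*(1/262) - 18*1/188 = 205/131 - 9/94 = 18091/12314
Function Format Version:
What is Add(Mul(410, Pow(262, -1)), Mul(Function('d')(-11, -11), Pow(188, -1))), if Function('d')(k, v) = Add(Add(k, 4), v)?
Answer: Rational(18091, 12314) ≈ 1.4691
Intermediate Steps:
Function('d')(k, v) = Add(4, k, v) (Function('d')(k, v) = Add(Add(4, k), v) = Add(4, k, v))
Add(Mul(410, Pow(262, -1)), Mul(Function('d')(-11, -11), Pow(188, -1))) = Add(Mul(410, Pow(262, -1)), Mul(Add(4, -11, -11), Pow(188, -1))) = Add(Mul(410, Rational(1, 262)), Mul(-18, Rational(1, 188))) = Add(Rational(205, 131), Rational(-9, 94)) = Rational(18091, 12314)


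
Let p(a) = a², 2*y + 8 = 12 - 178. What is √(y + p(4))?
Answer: I*√71 ≈ 8.4261*I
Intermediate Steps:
y = -87 (y = -4 + (12 - 178)/2 = -4 + (½)*(-166) = -4 - 83 = -87)
√(y + p(4)) = √(-87 + 4²) = √(-87 + 16) = √(-71) = I*√71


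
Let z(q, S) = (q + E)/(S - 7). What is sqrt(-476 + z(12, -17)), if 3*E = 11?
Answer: I*sqrt(68638)/12 ≈ 21.832*I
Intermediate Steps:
E = 11/3 (E = (1/3)*11 = 11/3 ≈ 3.6667)
z(q, S) = (11/3 + q)/(-7 + S) (z(q, S) = (q + 11/3)/(S - 7) = (11/3 + q)/(-7 + S))
sqrt(-476 + z(12, -17)) = sqrt(-476 + (11/3 + 12)/(-7 - 17)) = sqrt(-476 + (47/3)/(-24)) = sqrt(-476 - 1/24*47/3) = sqrt(-476 - 47/72) = sqrt(-34319/72) = I*sqrt(68638)/12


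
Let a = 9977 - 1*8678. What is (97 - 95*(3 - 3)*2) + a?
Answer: 1396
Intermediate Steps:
a = 1299 (a = 9977 - 8678 = 1299)
(97 - 95*(3 - 3)*2) + a = (97 - 95*(3 - 3)*2) + 1299 = (97 - 0*2) + 1299 = (97 - 95*0) + 1299 = (97 + 0) + 1299 = 97 + 1299 = 1396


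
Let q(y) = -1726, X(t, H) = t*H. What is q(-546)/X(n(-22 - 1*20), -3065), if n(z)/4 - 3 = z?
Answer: -863/239070 ≈ -0.0036098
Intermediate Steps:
n(z) = 12 + 4*z
X(t, H) = H*t
q(-546)/X(n(-22 - 1*20), -3065) = -1726*(-1/(3065*(12 + 4*(-22 - 1*20)))) = -1726*(-1/(3065*(12 + 4*(-22 - 20)))) = -1726*(-1/(3065*(12 + 4*(-42)))) = -1726*(-1/(3065*(12 - 168))) = -1726/((-3065*(-156))) = -1726/478140 = -1726*1/478140 = -863/239070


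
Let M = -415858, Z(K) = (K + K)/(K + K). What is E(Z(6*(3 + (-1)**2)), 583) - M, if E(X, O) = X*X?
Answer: 415859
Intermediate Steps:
Z(K) = 1 (Z(K) = (2*K)/((2*K)) = (2*K)*(1/(2*K)) = 1)
E(X, O) = X**2
E(Z(6*(3 + (-1)**2)), 583) - M = 1**2 - 1*(-415858) = 1 + 415858 = 415859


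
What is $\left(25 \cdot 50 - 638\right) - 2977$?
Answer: $-2365$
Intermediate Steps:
$\left(25 \cdot 50 - 638\right) - 2977 = \left(1250 - 638\right) - 2977 = 612 - 2977 = -2365$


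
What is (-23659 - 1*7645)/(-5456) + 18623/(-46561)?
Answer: 169492307/31754602 ≈ 5.3376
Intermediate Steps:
(-23659 - 1*7645)/(-5456) + 18623/(-46561) = (-23659 - 7645)*(-1/5456) + 18623*(-1/46561) = -31304*(-1/5456) - 18623/46561 = 3913/682 - 18623/46561 = 169492307/31754602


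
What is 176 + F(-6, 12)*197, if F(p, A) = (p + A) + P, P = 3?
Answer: 1949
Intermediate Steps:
F(p, A) = 3 + A + p (F(p, A) = (p + A) + 3 = (A + p) + 3 = 3 + A + p)
176 + F(-6, 12)*197 = 176 + (3 + 12 - 6)*197 = 176 + 9*197 = 176 + 1773 = 1949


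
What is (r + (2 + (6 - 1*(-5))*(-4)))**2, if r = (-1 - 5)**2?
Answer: 36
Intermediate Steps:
r = 36 (r = (-6)**2 = 36)
(r + (2 + (6 - 1*(-5))*(-4)))**2 = (36 + (2 + (6 - 1*(-5))*(-4)))**2 = (36 + (2 + (6 + 5)*(-4)))**2 = (36 + (2 + 11*(-4)))**2 = (36 + (2 - 44))**2 = (36 - 42)**2 = (-6)**2 = 36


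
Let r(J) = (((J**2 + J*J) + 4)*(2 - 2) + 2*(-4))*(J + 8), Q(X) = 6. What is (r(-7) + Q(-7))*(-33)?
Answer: 66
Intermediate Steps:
r(J) = -64 - 8*J (r(J) = (((J**2 + J**2) + 4)*0 - 8)*(8 + J) = ((2*J**2 + 4)*0 - 8)*(8 + J) = ((4 + 2*J**2)*0 - 8)*(8 + J) = (0 - 8)*(8 + J) = -8*(8 + J) = -64 - 8*J)
(r(-7) + Q(-7))*(-33) = ((-64 - 8*(-7)) + 6)*(-33) = ((-64 + 56) + 6)*(-33) = (-8 + 6)*(-33) = -2*(-33) = 66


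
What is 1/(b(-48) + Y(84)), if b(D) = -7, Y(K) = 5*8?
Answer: 1/33 ≈ 0.030303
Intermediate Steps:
Y(K) = 40
1/(b(-48) + Y(84)) = 1/(-7 + 40) = 1/33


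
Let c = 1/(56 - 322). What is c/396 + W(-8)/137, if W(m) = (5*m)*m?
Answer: 33707383/14431032 ≈ 2.3358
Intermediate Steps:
W(m) = 5*m**2
c = -1/266 (c = 1/(-266) = -1/266 ≈ -0.0037594)
c/396 + W(-8)/137 = -1/266/396 + (5*(-8)**2)/137 = -1/266*1/396 + (5*64)*(1/137) = -1/105336 + 320*(1/137) = -1/105336 + 320/137 = 33707383/14431032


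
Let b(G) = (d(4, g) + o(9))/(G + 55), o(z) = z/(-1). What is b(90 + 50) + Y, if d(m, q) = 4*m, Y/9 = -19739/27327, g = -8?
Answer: -11483552/1776255 ≈ -6.4650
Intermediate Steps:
o(z) = -z (o(z) = z*(-1) = -z)
Y = -59217/9109 (Y = 9*(-19739/27327) = -59217/9109 ≈ -6.5009)
b(G) = 7/(55 + G) (b(G) = (4*4 - 1*9)/(G + 55) = (16 - 9)/(55 + G) = 7/(55 + G))
b(90 + 50) + Y = 7/(55 + (90 + 50)) - 59217/9109 = 7/(55 + 140) - 59217/9109 = 7/195 - 59217/9109 = -11483552/1776255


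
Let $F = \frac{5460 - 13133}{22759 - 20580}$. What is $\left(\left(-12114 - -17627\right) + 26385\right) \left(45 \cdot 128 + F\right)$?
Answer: $\frac{400108320566}{2179} \approx 1.8362 \cdot 10^{8}$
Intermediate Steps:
$F = - \frac{7673}{2179} \approx -3.5213$
$\left(\left(-12114 - -17627\right) + 26385\right) \left(45 \cdot 128 + F\right) = \left(\left(-12114 - -17627\right) + 26385\right) \left(45 \cdot 128 - \frac{7673}{2179}\right) = \left(\left(-12114 + 17627\right) + 26385\right) \left(5760 - \frac{7673}{2179}\right) = \left(5513 + 26385\right) \frac{12543367}{2179} = 31898 \cdot \frac{12543367}{2179} = \frac{400108320566}{2179}$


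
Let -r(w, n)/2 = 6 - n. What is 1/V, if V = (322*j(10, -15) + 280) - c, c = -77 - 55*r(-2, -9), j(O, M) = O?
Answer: 1/1927 ≈ 0.00051894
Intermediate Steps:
r(w, n) = -12 + 2*n (r(w, n) = -2*(6 - n) = -12 + 2*n)
c = 1573 (c = -77 - 55*(-12 + 2*(-9)) = -77 - 55*(-12 - 18) = -77 - 55*(-30) = -77 + 1650 = 1573)
V = 1927 (V = (322*10 + 280) - 1*1573 = (3220 + 280) - 1573 = 3500 - 1573 = 1927)
1/V = 1/1927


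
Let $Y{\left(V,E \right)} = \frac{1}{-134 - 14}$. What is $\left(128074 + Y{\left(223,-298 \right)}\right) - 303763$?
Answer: $- \frac{26001973}{148} \approx -1.7569 \cdot 10^{5}$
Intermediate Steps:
$Y{\left(V,E \right)} = - \frac{1}{148}$ ($Y{\left(V,E \right)} = \frac{1}{-148} = - \frac{1}{148}$)
$\left(128074 + Y{\left(223,-298 \right)}\right) - 303763 = \left(128074 - \frac{1}{148}\right) - 303763 = \frac{18954951}{148} - 303763 = - \frac{26001973}{148}$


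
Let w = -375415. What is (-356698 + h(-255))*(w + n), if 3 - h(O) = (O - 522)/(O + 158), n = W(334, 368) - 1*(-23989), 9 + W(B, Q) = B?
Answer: 12148162011392/97 ≈ 1.2524e+11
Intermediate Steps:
W(B, Q) = -9 + B
n = 24314 (n = (-9 + 334) - 1*(-23989) = 325 + 23989 = 24314)
h(O) = 3 - (-522 + O)/(158 + O) (h(O) = 3 - (O - 522)/(O + 158) = 3 - (-522 + O)/(158 + O))
(-356698 + h(-255))*(w + n) = (-356698 + 2*(498 - 255)/(158 - 255))*(-375415 + 24314) = (-356698 + 2*243/(-97))*(-351101) = (-356698 + 2*(-1/97)*243)*(-351101) = (-356698 - 486/97)*(-351101) = -34600192/97*(-351101) = 12148162011392/97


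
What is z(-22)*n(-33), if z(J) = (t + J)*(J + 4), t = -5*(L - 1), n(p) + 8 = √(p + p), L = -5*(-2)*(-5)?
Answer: 33552 - 4194*I*√66 ≈ 33552.0 - 34072.0*I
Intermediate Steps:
L = -50 (L = 10*(-5) = -50)
n(p) = -8 + √2*√p (n(p) = -8 + √(p + p) = -8 + √(2*p) = -8 + √2*√p)
t = 255 (t = -5*(-50 - 1) = -5*(-51) = 255)
z(J) = (4 + J)*(255 + J) (z(J) = (255 + J)*(J + 4) = (255 + J)*(4 + J) = (4 + J)*(255 + J))
z(-22)*n(-33) = (1020 + (-22)² + 259*(-22))*(-8 + √2*√(-33)) = (1020 + 484 - 5698)*(-8 + √2*(I*√33)) = -4194*(-8 + I*√66) = 33552 - 4194*I*√66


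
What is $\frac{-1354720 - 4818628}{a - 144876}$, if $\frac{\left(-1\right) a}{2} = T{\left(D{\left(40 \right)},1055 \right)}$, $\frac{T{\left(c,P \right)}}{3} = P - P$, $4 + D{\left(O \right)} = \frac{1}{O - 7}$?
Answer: $\frac{1543337}{36219} \approx 42.611$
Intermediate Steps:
$D{\left(O \right)} = -4 + \frac{1}{-7 + O}$ ($D{\left(O \right)} = -4 + \frac{1}{O - 7} = -4 + \frac{1}{-7 + O}$)
$T{\left(c,P \right)} = 0$ ($T{\left(c,P \right)} = 3 \left(P - P\right) = 3 \cdot 0 = 0$)
$a = 0$ ($a = \left(-2\right) 0 = 0$)
$\frac{-1354720 - 4818628}{a - 144876} = \frac{-1354720 - 4818628}{0 - 144876} = - \frac{6173348}{-144876} = \left(-6173348\right) \left(- \frac{1}{144876}\right) = \frac{1543337}{36219}$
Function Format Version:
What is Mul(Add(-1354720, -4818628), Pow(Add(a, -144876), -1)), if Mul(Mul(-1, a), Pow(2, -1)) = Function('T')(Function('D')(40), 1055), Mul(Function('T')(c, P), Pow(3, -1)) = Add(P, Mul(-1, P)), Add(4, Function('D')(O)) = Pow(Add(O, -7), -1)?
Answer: Rational(1543337, 36219) ≈ 42.611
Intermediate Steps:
Function('D')(O) = Add(-4, Pow(Add(-7, O), -1)) (Function('D')(O) = Add(-4, Pow(Add(O, -7), -1)) = Add(-4, Pow(Add(-7, O), -1)))
Function('T')(c, P) = 0 (Function('T')(c, P) = Mul(3, Add(P, Mul(-1, P))) = Mul(3, 0) = 0)
a = 0 (a = Mul(-2, 0) = 0)
Mul(Add(-1354720, -4818628), Pow(Add(a, -144876), -1)) = Mul(Add(-1354720, -4818628), Pow(Add(0, -144876), -1)) = Mul(-6173348, Pow(-144876, -1)) = Mul(-6173348, Rational(-1, 144876)) = Rational(1543337, 36219)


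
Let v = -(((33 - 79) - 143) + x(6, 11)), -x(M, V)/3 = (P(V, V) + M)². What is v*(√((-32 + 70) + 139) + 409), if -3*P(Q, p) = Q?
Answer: 251944/3 + 616*√177/3 ≈ 86713.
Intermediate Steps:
P(Q, p) = -Q/3
x(M, V) = -3*(M - V/3)² (x(M, V) = -3*(-V/3 + M)² = -3*(M - V/3)²)
v = 616/3 (v = -(((33 - 79) - 143) - (-1*11 + 3*6)²/3) = -((-46 - 143) - (-11 + 18)²/3) = -(-189 - ⅓*7²) = -(-189 - ⅓*49) = -(-189 - 49/3) = -1*(-616/3) = 616/3 ≈ 205.33)
v*(√((-32 + 70) + 139) + 409) = 616*(√((-32 + 70) + 139) + 409)/3 = 616*(√(38 + 139) + 409)/3 = 616*(√177 + 409)/3 = 616*(409 + √177)/3 = 251944/3 + 616*√177/3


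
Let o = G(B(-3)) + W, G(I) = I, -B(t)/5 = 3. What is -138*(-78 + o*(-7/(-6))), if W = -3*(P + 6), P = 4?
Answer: 18009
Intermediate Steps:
B(t) = -15 (B(t) = -5*3 = -15)
W = -30 (W = -3*(4 + 6) = -3*10 = -30)
o = -45 (o = -15 - 30 = -45)
-138*(-78 + o*(-7/(-6))) = -138*(-78 - (-315)/(-6)) = -138*(-78 - (-315)*(-1)/6) = -138*(-78 - 45*7/6) = -138*(-78 - 105/2) = -138*(-261/2) = 18009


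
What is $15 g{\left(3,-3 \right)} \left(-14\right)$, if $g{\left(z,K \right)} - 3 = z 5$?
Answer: $-3780$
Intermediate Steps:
$g{\left(z,K \right)} = 3 + 5 z$ ($g{\left(z,K \right)} = 3 + z 5 = 3 + 5 z$)
$15 g{\left(3,-3 \right)} \left(-14\right) = 15 \left(3 + 5 \cdot 3\right) \left(-14\right) = 15 \left(3 + 15\right) \left(-14\right) = 15 \cdot 18 \left(-14\right) = 270 \left(-14\right) = -3780$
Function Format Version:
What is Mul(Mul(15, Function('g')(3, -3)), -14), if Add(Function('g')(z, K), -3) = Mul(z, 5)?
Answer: -3780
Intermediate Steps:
Function('g')(z, K) = Add(3, Mul(5, z)) (Function('g')(z, K) = Add(3, Mul(z, 5)) = Add(3, Mul(5, z)))
Mul(Mul(15, Function('g')(3, -3)), -14) = Mul(Mul(15, Add(3, Mul(5, 3))), -14) = Mul(Mul(15, Add(3, 15)), -14) = Mul(Mul(15, 18), -14) = Mul(270, -14) = -3780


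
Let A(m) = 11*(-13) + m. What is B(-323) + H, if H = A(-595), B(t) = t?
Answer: -1061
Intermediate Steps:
A(m) = -143 + m
H = -738 (H = -143 - 595 = -738)
B(-323) + H = -323 - 738 = -1061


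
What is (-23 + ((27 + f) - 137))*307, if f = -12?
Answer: -44515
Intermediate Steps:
(-23 + ((27 + f) - 137))*307 = (-23 + ((27 - 12) - 137))*307 = (-23 + (15 - 137))*307 = (-23 - 122)*307 = -145*307 = -44515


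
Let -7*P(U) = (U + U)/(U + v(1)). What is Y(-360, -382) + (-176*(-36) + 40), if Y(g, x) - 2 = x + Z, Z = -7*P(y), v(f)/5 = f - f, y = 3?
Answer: 5998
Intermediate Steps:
v(f) = 0 (v(f) = 5*(f - f) = 5*0 = 0)
P(U) = -2/7 (P(U) = -(U + U)/(7*(U + 0)) = -2*U/(7*U) = -⅐*2 = -2/7)
Z = 2 (Z = -7*(-2/7) = 2)
Y(g, x) = 4 + x (Y(g, x) = 2 + (x + 2) = 2 + (2 + x) = 4 + x)
Y(-360, -382) + (-176*(-36) + 40) = (4 - 382) + (-176*(-36) + 40) = -378 + (6336 + 40) = -378 + 6376 = 5998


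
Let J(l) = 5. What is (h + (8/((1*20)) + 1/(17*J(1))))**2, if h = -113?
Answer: 3663396/289 ≈ 12676.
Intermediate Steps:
(h + (8/((1*20)) + 1/(17*J(1))))**2 = (-113 + (8/((1*20)) + 1/(17*5)))**2 = (-113 + (8/20 + (1/17)*(1/5)))**2 = (-113 + (8*(1/20) + 1/85))**2 = (-113 + (2/5 + 1/85))**2 = (-113 + 7/17)**2 = (-1914/17)**2 = 3663396/289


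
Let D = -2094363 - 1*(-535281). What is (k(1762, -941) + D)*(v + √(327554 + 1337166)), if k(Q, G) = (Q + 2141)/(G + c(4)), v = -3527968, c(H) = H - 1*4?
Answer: 5175882082117920/941 - 5868400260*√104045/941 ≈ 5.4984e+12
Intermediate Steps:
c(H) = -4 + H (c(H) = H - 4 = -4 + H)
k(Q, G) = (2141 + Q)/G (k(Q, G) = (Q + 2141)/(G + (-4 + 4)) = (2141 + Q)/(G + 0) = (2141 + Q)/G)
D = -1559082 (D = -2094363 + 535281 = -1559082)
(k(1762, -941) + D)*(v + √(327554 + 1337166)) = ((2141 + 1762)/(-941) - 1559082)*(-3527968 + √(327554 + 1337166)) = (-1/941*3903 - 1559082)*(-3527968 + √1664720) = (-3903/941 - 1559082)*(-3527968 + 4*√104045) = -1467100065*(-3527968 + 4*√104045)/941 = 5175882082117920/941 - 5868400260*√104045/941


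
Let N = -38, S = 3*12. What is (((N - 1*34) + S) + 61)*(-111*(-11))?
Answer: 30525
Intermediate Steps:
S = 36
(((N - 1*34) + S) + 61)*(-111*(-11)) = (((-38 - 1*34) + 36) + 61)*(-111*(-11)) = (((-38 - 34) + 36) + 61)*1221 = ((-72 + 36) + 61)*1221 = (-36 + 61)*1221 = 25*1221 = 30525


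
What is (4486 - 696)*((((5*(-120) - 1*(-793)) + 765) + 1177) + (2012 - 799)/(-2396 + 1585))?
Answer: 6557730880/811 ≈ 8.0860e+6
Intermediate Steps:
(4486 - 696)*((((5*(-120) - 1*(-793)) + 765) + 1177) + (2012 - 799)/(-2396 + 1585)) = 3790*((((-600 + 793) + 765) + 1177) + 1213/(-811)) = 3790*(((193 + 765) + 1177) + 1213*(-1/811)) = 3790*((958 + 1177) - 1213/811) = 3790*(2135 - 1213/811) = 3790*(1730272/811) = 6557730880/811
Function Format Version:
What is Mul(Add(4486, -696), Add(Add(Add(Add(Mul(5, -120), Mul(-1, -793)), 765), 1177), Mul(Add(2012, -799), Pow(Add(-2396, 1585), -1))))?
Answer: Rational(6557730880, 811) ≈ 8.0860e+6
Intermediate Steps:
Mul(Add(4486, -696), Add(Add(Add(Add(Mul(5, -120), Mul(-1, -793)), 765), 1177), Mul(Add(2012, -799), Pow(Add(-2396, 1585), -1)))) = Mul(3790, Add(Add(Add(Add(-600, 793), 765), 1177), Mul(1213, Pow(-811, -1)))) = Mul(3790, Add(Add(Add(193, 765), 1177), Mul(1213, Rational(-1, 811)))) = Mul(3790, Add(Add(958, 1177), Rational(-1213, 811))) = Mul(3790, Add(2135, Rational(-1213, 811))) = Mul(3790, Rational(1730272, 811)) = Rational(6557730880, 811)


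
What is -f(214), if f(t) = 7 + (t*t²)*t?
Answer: -2097273623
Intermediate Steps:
f(t) = 7 + t⁴ (f(t) = 7 + t³*t = 7 + t⁴)
-f(214) = -(7 + 214⁴) = -(7 + 2097273616) = -1*2097273623 = -2097273623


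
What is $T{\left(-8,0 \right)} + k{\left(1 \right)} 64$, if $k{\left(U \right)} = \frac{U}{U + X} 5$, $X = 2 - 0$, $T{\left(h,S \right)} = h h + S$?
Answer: $\frac{512}{3} \approx 170.67$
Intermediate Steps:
$T{\left(h,S \right)} = S + h^{2}$ ($T{\left(h,S \right)} = h^{2} + S = S + h^{2}$)
$X = 2$ ($X = 2 + 0 = 2$)
$k{\left(U \right)} = \frac{5 U}{2 + U}$ ($k{\left(U \right)} = \frac{U}{U + 2} \cdot 5 = \frac{U}{2 + U} 5 = \frac{5 U}{2 + U}$)
$T{\left(-8,0 \right)} + k{\left(1 \right)} 64 = \left(0 + \left(-8\right)^{2}\right) + 5 \cdot 1 \frac{1}{2 + 1} \cdot 64 = \left(0 + 64\right) + 5 \cdot 1 \cdot \frac{1}{3} \cdot 64 = 64 + 5 \cdot 1 \cdot \frac{1}{3} \cdot 64 = 64 + \frac{5}{3} \cdot 64 = 64 + \frac{320}{3} = \frac{512}{3}$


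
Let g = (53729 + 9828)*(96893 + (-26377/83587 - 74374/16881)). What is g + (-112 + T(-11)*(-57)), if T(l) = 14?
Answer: 8689033543533519202/1411032147 ≈ 6.1579e+9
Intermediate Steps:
g = 8689034827572772972/1411032147 (g = 63557*(96893 + (-26377*1/83587 - 74374*1/16881)) = 63557*(96893 + (-26377/83587 - 74374/16881)) = 63557*(96893 - 6661969675/1411032147) = 63557*(136712475849596/1411032147) = 8689034827572772972/1411032147 ≈ 6.1579e+9)
g + (-112 + T(-11)*(-57)) = 8689034827572772972/1411032147 + (-112 + 14*(-57)) = 8689034827572772972/1411032147 + (-112 - 798) = 8689034827572772972/1411032147 - 910 = 8689033543533519202/1411032147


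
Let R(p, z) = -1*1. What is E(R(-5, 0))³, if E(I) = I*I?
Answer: 1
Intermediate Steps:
R(p, z) = -1
E(I) = I²
E(R(-5, 0))³ = ((-1)²)³ = 1³ = 1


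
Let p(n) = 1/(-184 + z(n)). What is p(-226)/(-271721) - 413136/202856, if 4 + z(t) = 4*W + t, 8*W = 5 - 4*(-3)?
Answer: -11380127029588/5587813840967 ≈ -2.0366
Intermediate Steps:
W = 17/8 (W = (5 - 4*(-3))/8 = (5 + 12)/8 = (⅛)*17 = 17/8 ≈ 2.1250)
z(t) = 9/2 + t (z(t) = -4 + (4*(17/8) + t) = -4 + (17/2 + t) = 9/2 + t)
p(n) = 1/(-359/2 + n) (p(n) = 1/(-184 + (9/2 + n)) = 1/(-359/2 + n))
p(-226)/(-271721) - 413136/202856 = (2/(-359 + 2*(-226)))/(-271721) - 413136/202856 = (2/(-359 - 452))*(-1/271721) - 413136*1/202856 = (2/(-811))*(-1/271721) - 51642/25357 = (2*(-1/811))*(-1/271721) - 51642/25357 = -2/811*(-1/271721) - 51642/25357 = 2/220365731 - 51642/25357 = -11380127029588/5587813840967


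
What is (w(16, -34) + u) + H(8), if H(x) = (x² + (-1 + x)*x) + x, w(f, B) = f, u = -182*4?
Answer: -584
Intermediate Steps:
u = -728
H(x) = x + x² + x*(-1 + x) (H(x) = (x² + x*(-1 + x)) + x = x + x² + x*(-1 + x))
(w(16, -34) + u) + H(8) = (16 - 728) + 2*8² = -712 + 2*64 = -712 + 128 = -584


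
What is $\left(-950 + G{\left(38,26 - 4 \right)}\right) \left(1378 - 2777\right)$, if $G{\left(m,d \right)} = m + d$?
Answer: $1245110$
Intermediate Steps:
$G{\left(m,d \right)} = d + m$
$\left(-950 + G{\left(38,26 - 4 \right)}\right) \left(1378 - 2777\right) = \left(-950 + \left(\left(26 - 4\right) + 38\right)\right) \left(1378 - 2777\right) = \left(-950 + \left(\left(26 - 4\right) + 38\right)\right) \left(-1399\right) = \left(-950 + \left(22 + 38\right)\right) \left(-1399\right) = \left(-950 + 60\right) \left(-1399\right) = \left(-890\right) \left(-1399\right) = 1245110$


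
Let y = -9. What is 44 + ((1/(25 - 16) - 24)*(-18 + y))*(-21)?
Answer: -13501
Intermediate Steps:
44 + ((1/(25 - 16) - 24)*(-18 + y))*(-21) = 44 + ((1/(25 - 16) - 24)*(-18 - 9))*(-21) = 44 + ((1/9 - 24)*(-27))*(-21) = 44 - 215/9*(-27)*(-21) = 44 + 645*(-21) = 44 - 13545 = -13501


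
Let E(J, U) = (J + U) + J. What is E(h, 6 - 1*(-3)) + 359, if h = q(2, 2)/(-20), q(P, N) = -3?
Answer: 3683/10 ≈ 368.30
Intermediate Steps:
h = 3/20 (h = -3/(-20) = -3*(-1/20) = 3/20 ≈ 0.15000)
E(J, U) = U + 2*J
E(h, 6 - 1*(-3)) + 359 = ((6 - 1*(-3)) + 2*(3/20)) + 359 = ((6 + 3) + 3/10) + 359 = (9 + 3/10) + 359 = 93/10 + 359 = 3683/10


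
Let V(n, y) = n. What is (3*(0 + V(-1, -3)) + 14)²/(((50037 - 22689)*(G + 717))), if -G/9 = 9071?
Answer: -121/2213054856 ≈ -5.4676e-8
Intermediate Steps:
G = -81639 (G = -9*9071 = -81639)
(3*(0 + V(-1, -3)) + 14)²/(((50037 - 22689)*(G + 717))) = (3*(0 - 1) + 14)²/(((50037 - 22689)*(-81639 + 717))) = (3*(-1) + 14)²/((27348*(-80922))) = (-3 + 14)²/(-2213054856) = 11²*(-1/2213054856) = 121*(-1/2213054856) = -121/2213054856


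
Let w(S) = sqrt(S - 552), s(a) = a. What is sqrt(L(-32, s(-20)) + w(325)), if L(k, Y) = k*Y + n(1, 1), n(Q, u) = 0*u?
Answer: sqrt(640 + I*sqrt(227)) ≈ 25.3 + 0.2978*I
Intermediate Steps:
n(Q, u) = 0
L(k, Y) = Y*k (L(k, Y) = k*Y + 0 = Y*k + 0 = Y*k)
w(S) = sqrt(-552 + S)
sqrt(L(-32, s(-20)) + w(325)) = sqrt(-20*(-32) + sqrt(-552 + 325)) = sqrt(640 + sqrt(-227)) = sqrt(640 + I*sqrt(227))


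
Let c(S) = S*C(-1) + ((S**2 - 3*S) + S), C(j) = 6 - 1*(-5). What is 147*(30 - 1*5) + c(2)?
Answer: 3697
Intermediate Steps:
C(j) = 11 (C(j) = 6 + 5 = 11)
c(S) = S**2 + 9*S (c(S) = S*11 + ((S**2 - 3*S) + S) = 11*S + (S**2 - 2*S) = S**2 + 9*S)
147*(30 - 1*5) + c(2) = 147*(30 - 1*5) + 2*(9 + 2) = 147*(30 - 5) + 2*11 = 147*25 + 22 = 3675 + 22 = 3697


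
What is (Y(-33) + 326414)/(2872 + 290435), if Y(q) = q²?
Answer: 327503/293307 ≈ 1.1166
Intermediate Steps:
(Y(-33) + 326414)/(2872 + 290435) = ((-33)² + 326414)/(2872 + 290435) = (1089 + 326414)/293307 = 327503*(1/293307) = 327503/293307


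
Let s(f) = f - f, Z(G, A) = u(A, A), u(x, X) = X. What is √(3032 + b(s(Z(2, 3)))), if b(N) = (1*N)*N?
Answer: 2*√758 ≈ 55.064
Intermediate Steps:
Z(G, A) = A
s(f) = 0
b(N) = N² (b(N) = N*N = N²)
√(3032 + b(s(Z(2, 3)))) = √(3032 + 0²) = √(3032 + 0) = √3032 = 2*√758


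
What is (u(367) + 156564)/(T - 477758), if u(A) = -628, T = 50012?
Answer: -7088/19443 ≈ -0.36455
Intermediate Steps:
(u(367) + 156564)/(T - 477758) = (-628 + 156564)/(50012 - 477758) = 155936/(-427746) = 155936*(-1/427746) = -7088/19443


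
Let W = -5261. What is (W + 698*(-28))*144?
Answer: -3571920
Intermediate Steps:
(W + 698*(-28))*144 = (-5261 + 698*(-28))*144 = (-5261 - 19544)*144 = -24805*144 = -3571920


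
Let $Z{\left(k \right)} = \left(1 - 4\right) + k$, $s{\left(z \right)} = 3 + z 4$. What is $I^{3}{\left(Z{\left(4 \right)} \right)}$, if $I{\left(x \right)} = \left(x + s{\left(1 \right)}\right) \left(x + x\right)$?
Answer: $4096$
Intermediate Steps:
$s{\left(z \right)} = 3 + 4 z$
$Z{\left(k \right)} = -3 + k$
$I{\left(x \right)} = 2 x \left(7 + x\right)$ ($I{\left(x \right)} = \left(x + \left(3 + 4 \cdot 1\right)\right) \left(x + x\right) = \left(x + \left(3 + 4\right)\right) 2 x = \left(x + 7\right) 2 x = \left(7 + x\right) 2 x = 2 x \left(7 + x\right)$)
$I^{3}{\left(Z{\left(4 \right)} \right)} = \left(2 \left(-3 + 4\right) \left(7 + \left(-3 + 4\right)\right)\right)^{3} = \left(2 \cdot 1 \left(7 + 1\right)\right)^{3} = \left(2 \cdot 1 \cdot 8\right)^{3} = 16^{3} = 4096$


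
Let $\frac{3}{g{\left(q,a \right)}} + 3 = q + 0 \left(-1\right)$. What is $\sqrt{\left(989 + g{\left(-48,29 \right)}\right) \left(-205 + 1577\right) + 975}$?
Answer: $\frac{\sqrt{392404863}}{17} \approx 1165.2$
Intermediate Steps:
$g{\left(q,a \right)} = \frac{3}{-3 + q}$ ($g{\left(q,a \right)} = \frac{3}{-3 + \left(q + 0 \left(-1\right)\right)} = \frac{3}{-3 + \left(q + 0\right)} = \frac{3}{-3 + q}$)
$\sqrt{\left(989 + g{\left(-48,29 \right)}\right) \left(-205 + 1577\right) + 975} = \sqrt{\left(989 + \frac{3}{-3 - 48}\right) \left(-205 + 1577\right) + 975} = \sqrt{\left(989 + \frac{3}{-51}\right) 1372 + 975} = \sqrt{\left(989 + 3 \left(- \frac{1}{51}\right)\right) 1372 + 975} = \sqrt{\left(989 - \frac{1}{17}\right) 1372 + 975} = \sqrt{\frac{16812}{17} \cdot 1372 + 975} = \sqrt{\frac{23066064}{17} + 975} = \sqrt{\frac{23082639}{17}} = \frac{\sqrt{392404863}}{17}$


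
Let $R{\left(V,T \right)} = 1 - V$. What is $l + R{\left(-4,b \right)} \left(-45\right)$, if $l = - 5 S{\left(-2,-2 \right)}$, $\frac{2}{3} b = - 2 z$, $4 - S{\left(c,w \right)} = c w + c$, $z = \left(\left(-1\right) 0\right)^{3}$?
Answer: $-235$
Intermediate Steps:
$z = 0$ ($z = 0^{3} = 0$)
$S{\left(c,w \right)} = 4 - c - c w$ ($S{\left(c,w \right)} = 4 - \left(c w + c\right) = 4 - \left(c + c w\right) = 4 - c - c w$)
$b = 0$ ($b = \frac{3 \left(\left(-2\right) 0\right)}{2} = \frac{3}{2} \cdot 0 = 0$)
$l = -10$ ($l = - 5 \left(4 - -2 - \left(-2\right) \left(-2\right)\right) = - 5 \left(4 + 2 - 4\right) = \left(-5\right) 2 = -10$)
$l + R{\left(-4,b \right)} \left(-45\right) = -10 + \left(1 - -4\right) \left(-45\right) = -10 + \left(1 + 4\right) \left(-45\right) = -10 + 5 \left(-45\right) = -10 - 225 = -235$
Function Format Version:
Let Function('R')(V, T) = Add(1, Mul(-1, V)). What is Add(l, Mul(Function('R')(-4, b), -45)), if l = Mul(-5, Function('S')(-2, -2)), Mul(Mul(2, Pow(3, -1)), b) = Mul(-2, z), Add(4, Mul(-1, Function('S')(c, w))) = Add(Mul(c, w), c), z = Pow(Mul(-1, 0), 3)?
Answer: -235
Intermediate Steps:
z = 0 (z = Pow(0, 3) = 0)
Function('S')(c, w) = Add(4, Mul(-1, c), Mul(-1, c, w)) (Function('S')(c, w) = Add(4, Mul(-1, Add(Mul(c, w), c))) = Add(4, Mul(-1, Add(c, Mul(c, w)))) = Add(4, Add(Mul(-1, c), Mul(-1, c, w))) = Add(4, Mul(-1, c), Mul(-1, c, w)))
b = 0 (b = Mul(Rational(3, 2), Mul(-2, 0)) = Mul(Rational(3, 2), 0) = 0)
l = -10 (l = Mul(-5, Add(4, Mul(-1, -2), Mul(-1, -2, -2))) = Mul(-5, Add(4, 2, -4)) = Mul(-5, 2) = -10)
Add(l, Mul(Function('R')(-4, b), -45)) = Add(-10, Mul(Add(1, Mul(-1, -4)), -45)) = Add(-10, Mul(Add(1, 4), -45)) = Add(-10, Mul(5, -45)) = Add(-10, -225) = -235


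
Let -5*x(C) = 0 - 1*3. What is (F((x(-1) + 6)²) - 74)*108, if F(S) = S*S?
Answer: 123084468/625 ≈ 1.9694e+5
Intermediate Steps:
x(C) = ⅗ (x(C) = -(0 - 1*3)/5 = -(0 - 3)/5 = -⅕*(-3) = ⅗)
F(S) = S²
(F((x(-1) + 6)²) - 74)*108 = (((⅗ + 6)²)² - 74)*108 = (((33/5)²)² - 74)*108 = ((1089/25)² - 74)*108 = (1185921/625 - 74)*108 = (1139671/625)*108 = 123084468/625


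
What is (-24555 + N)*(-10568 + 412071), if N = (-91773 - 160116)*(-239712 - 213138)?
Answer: 45798607705369785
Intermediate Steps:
N = 114067933650 (N = -251889*(-452850) = 114067933650)
(-24555 + N)*(-10568 + 412071) = (-24555 + 114067933650)*(-10568 + 412071) = 114067909095*401503 = 45798607705369785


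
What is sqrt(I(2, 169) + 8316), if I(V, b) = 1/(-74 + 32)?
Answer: sqrt(14669382)/42 ≈ 91.192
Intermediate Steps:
I(V, b) = -1/42 (I(V, b) = 1/(-42) = -1/42)
sqrt(I(2, 169) + 8316) = sqrt(-1/42 + 8316) = sqrt(349271/42) = sqrt(14669382)/42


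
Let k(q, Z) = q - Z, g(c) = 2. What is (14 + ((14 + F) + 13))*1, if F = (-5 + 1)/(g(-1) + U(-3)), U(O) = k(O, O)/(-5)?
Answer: 39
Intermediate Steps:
U(O) = 0 (U(O) = (O - O)/(-5) = 0*(-1/5) = 0)
F = -2 (F = (-5 + 1)/(2 + 0) = -4/2 = -4*1/2 = -2)
(14 + ((14 + F) + 13))*1 = (14 + ((14 - 2) + 13))*1 = (14 + (12 + 13))*1 = (14 + 25)*1 = 39*1 = 39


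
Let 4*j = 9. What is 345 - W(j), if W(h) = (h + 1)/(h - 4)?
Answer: 2428/7 ≈ 346.86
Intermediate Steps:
j = 9/4 (j = (1/4)*9 = 9/4 ≈ 2.2500)
W(h) = (1 + h)/(-4 + h)
345 - W(j) = 345 - (1 + 9/4)/(-4 + 9/4) = 345 - 13/((-7/4)*4) = 345 - (-4)*13/(7*4) = 345 - 1*(-13/7) = 345 + 13/7 = 2428/7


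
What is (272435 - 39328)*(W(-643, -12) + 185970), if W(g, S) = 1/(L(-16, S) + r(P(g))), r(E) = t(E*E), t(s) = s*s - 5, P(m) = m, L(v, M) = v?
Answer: 7410407625024286581307/170940075580 ≈ 4.3351e+10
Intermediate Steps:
t(s) = -5 + s² (t(s) = s² - 5 = -5 + s²)
r(E) = -5 + E⁴ (r(E) = -5 + (E*E)² = -5 + (E²)² = -5 + E⁴)
W(g, S) = 1/(-21 + g⁴) (W(g, S) = 1/(-16 + (-5 + g⁴)) = 1/(-21 + g⁴))
(272435 - 39328)*(W(-643, -12) + 185970) = (272435 - 39328)*(1/(-21 + (-643)⁴) + 185970) = 233107*(1/(-21 + 170940075601) + 185970) = 233107*(1/170940075580 + 185970) = 233107*(31789725855612601/170940075580) = 7410407625024286581307/170940075580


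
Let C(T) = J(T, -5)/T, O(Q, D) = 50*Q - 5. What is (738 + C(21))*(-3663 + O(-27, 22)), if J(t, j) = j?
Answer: -77743874/21 ≈ -3.7021e+6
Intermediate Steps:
O(Q, D) = -5 + 50*Q
C(T) = -5/T
(738 + C(21))*(-3663 + O(-27, 22)) = (738 - 5/21)*(-3663 + (-5 + 50*(-27))) = (738 - 5*1/21)*(-3663 + (-5 - 1350)) = (738 - 5/21)*(-3663 - 1355) = (15493/21)*(-5018) = -77743874/21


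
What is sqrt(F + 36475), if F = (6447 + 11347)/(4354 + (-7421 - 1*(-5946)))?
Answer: sqrt(302379409401)/2879 ≈ 191.00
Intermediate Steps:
F = 17794/2879 (F = 17794/(4354 + (-7421 + 5946)) = 17794/(4354 - 1475) = 17794/2879 ≈ 6.1806)
sqrt(F + 36475) = sqrt(17794/2879 + 36475) = sqrt(105029319/2879) = sqrt(302379409401)/2879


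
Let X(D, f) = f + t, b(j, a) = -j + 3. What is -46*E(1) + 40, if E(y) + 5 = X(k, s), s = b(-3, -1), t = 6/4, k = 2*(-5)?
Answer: -75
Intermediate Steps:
k = -10
t = 3/2 (t = 6*(1/4) = 3/2 ≈ 1.5000)
b(j, a) = 3 - j
s = 6 (s = 3 - 1*(-3) = 3 + 3 = 6)
X(D, f) = 3/2 + f (X(D, f) = f + 3/2 = 3/2 + f)
E(y) = 5/2 (E(y) = -5 + (3/2 + 6) = -5 + 15/2 = 5/2)
-46*E(1) + 40 = -46*5/2 + 40 = -115 + 40 = -75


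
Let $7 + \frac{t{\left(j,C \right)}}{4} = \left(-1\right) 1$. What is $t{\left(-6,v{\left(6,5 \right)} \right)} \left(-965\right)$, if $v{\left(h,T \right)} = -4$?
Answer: $30880$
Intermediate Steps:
$t{\left(j,C \right)} = -32$ ($t{\left(j,C \right)} = -28 + 4 \left(\left(-1\right) 1\right) = -28 + 4 \left(-1\right) = -28 - 4 = -32$)
$t{\left(-6,v{\left(6,5 \right)} \right)} \left(-965\right) = \left(-32\right) \left(-965\right) = 30880$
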